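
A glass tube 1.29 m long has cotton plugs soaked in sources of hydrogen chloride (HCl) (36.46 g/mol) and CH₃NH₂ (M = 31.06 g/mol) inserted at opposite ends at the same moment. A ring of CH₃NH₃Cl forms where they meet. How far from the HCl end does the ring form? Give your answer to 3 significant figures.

Graham's law gives d_HCl/d_CH₃NH₂ = rate_HCl/rate_CH₃NH₂ = √(M_CH₃NH₂/M_HCl) = √(31.06/36.46) = 0.9230.
With d_HCl + d_CH₃NH₂ = 1.29 m, d_CH₃NH₂ = 1.29/(1 + 0.9230) = 0.6708 m.
d_HCl = 1.29 − 0.6708 = 0.619 m.

0.619 m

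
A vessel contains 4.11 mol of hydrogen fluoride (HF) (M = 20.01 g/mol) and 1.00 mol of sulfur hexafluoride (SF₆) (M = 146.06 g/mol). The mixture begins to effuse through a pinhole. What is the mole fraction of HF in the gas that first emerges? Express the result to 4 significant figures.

0.9174

Rate_i ∝ x_i/√M_i (Graham's law weighted by mole fraction), so the effusate composition follows n_i/√M_i.
Mole fraction of HF in the effusate = (n_HF/√M_HF) / (n_HF/√M_HF + n_SF₆/√M_SF₆)
= (4.11/√20.01) / (4.11/√20.01 + 1.00/√146.06) = 0.9188/(0.9188 + 0.08274) = 0.9174.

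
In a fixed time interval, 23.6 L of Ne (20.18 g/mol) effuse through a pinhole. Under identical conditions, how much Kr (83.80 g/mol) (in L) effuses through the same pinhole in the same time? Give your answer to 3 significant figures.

11.6 L

Since effusion rate ∝ 1/√M, rate_Kr/rate_Ne = √(M_Ne/M_Kr) = √(20.18/83.80) = √0.2408 = 0.4907.
So the volume for Kr is 23.6 × 0.4907 = 11.6 L.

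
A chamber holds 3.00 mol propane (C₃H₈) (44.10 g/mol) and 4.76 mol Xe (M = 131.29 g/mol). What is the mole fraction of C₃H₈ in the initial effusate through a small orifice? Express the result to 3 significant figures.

The effusion rate of species i is ∝ p_i/√M_i ∝ n_i/√M_i.
x_C₃H₈(eff) = (n_C₃H₈/√M_C₃H₈) / (n_C₃H₈/√M_C₃H₈ + n_Xe/√M_Xe)
= (3.00/√44.10) / (3.00/√44.10 + 4.76/√131.29) = 0.4518/(0.4518 + 0.4154) = 0.521.

0.521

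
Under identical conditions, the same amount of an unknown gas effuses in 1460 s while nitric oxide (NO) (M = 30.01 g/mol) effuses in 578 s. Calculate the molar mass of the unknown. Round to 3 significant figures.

191 g/mol

From Graham's law, t_X/t_NO = √(M_X/M_NO).
1460/578 = 2.526 = √(M_X/30.01)
M_X = 30.01 × 2.526² = 30.01 × 6.380 = 191 g/mol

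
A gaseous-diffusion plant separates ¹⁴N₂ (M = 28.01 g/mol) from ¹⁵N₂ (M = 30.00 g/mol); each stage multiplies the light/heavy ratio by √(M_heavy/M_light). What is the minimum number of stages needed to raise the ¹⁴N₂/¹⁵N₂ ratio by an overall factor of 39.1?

Single-stage factor α = √(30.00/28.01), so ln α = ½ ln(1.07105) = 0.03432.
Need α^N ≥ 39.1 ⇒ N ≥ ln(39.1) / ln α = 3.666 / 0.03432 = 106.83.
Rounding up, N = 107 stages.

107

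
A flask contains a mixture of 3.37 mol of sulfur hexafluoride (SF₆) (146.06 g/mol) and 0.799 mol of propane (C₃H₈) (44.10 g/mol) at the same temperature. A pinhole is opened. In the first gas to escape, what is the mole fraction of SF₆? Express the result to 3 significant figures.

0.699

Rate_i ∝ x_i/√M_i (Graham's law weighted by mole fraction), so the effusate composition follows n_i/√M_i.
So x_SF₆ in the escaping gas = (n_SF₆/√M_SF₆) / Σ(n_i/√M_i)
= (3.37/√146.06) / (3.37/√146.06 + 0.799/√44.10) = 0.2788/(0.2788 + 0.1203) = 0.699.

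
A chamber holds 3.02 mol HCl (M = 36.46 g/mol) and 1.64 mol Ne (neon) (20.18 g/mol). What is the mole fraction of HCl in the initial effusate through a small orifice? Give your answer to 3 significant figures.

The effusion rate of species i is ∝ p_i/√M_i ∝ n_i/√M_i.
So x_HCl in the escaping gas = (n_HCl/√M_HCl) / Σ(n_i/√M_i)
= (3.02/√36.46) / (3.02/√36.46 + 1.64/√20.18) = 0.5001/(0.5001 + 0.3651) = 0.578.

0.578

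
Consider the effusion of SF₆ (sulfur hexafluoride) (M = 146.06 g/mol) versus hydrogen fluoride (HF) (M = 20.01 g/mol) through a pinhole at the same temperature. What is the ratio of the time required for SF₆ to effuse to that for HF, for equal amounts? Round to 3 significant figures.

2.70

From Graham's law, t_SF₆/t_HF = √(M_SF₆/M_HF) = √(146.06/20.01) = √7.299 = 2.70.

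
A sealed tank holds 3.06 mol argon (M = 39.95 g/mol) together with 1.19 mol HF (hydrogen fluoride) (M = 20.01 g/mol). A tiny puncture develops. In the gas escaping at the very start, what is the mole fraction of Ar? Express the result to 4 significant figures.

0.6454

Effusion rate of each component ∝ n_i/√M_i (partial pressure × 1/√M).
Mole fraction of Ar in the effusate = (n_Ar/√M_Ar) / (n_Ar/√M_Ar + n_HF/√M_HF)
= (3.06/√39.95) / (3.06/√39.95 + 1.19/√20.01) = 0.4841/(0.4841 + 0.2660) = 0.6454.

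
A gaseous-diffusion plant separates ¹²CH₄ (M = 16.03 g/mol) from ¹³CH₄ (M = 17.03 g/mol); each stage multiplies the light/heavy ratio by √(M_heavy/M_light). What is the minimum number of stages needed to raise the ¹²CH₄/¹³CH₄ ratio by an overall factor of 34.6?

Single-stage factor α = √(17.03/16.03), so ln α = ½ ln(1.06238) = 0.03026.
Need α^N ≥ 34.6 ⇒ N ≥ ln(34.6) / ln α = 3.544 / 0.03026 = 117.12.
Minimum whole number of stages: N = 118.

118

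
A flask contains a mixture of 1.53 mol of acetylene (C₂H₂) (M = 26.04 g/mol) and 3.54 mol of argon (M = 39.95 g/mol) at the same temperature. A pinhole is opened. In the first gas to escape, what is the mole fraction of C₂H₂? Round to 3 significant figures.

Rate_i ∝ x_i/√M_i (Graham's law weighted by mole fraction), so the effusate composition follows n_i/√M_i.
So x_C₂H₂ in the escaping gas = (n_C₂H₂/√M_C₂H₂) / Σ(n_i/√M_i)
= (1.53/√26.04) / (1.53/√26.04 + 3.54/√39.95) = 0.2998/(0.2998 + 0.5601) = 0.349.

0.349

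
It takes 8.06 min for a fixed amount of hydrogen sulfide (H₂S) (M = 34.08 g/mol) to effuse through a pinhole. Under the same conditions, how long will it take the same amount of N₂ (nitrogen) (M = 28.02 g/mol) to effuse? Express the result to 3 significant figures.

7.31 min

By Graham's law, t_N₂/t_H₂S = √(M_N₂/M_H₂S) = √(28.02/34.08) = √0.8222 = 0.9067.
So the time for N₂ is 8.06 × 0.9067 = 7.31 min.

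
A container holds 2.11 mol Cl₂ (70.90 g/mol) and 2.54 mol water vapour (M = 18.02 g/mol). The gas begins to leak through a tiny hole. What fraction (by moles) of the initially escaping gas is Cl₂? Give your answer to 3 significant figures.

0.295

The effusion rate of species i is ∝ p_i/√M_i ∝ n_i/√M_i.
So x_Cl₂ in the escaping gas = (n_Cl₂/√M_Cl₂) / Σ(n_i/√M_i)
= (2.11/√70.90) / (2.11/√70.90 + 2.54/√18.02) = 0.2506/(0.2506 + 0.5984) = 0.295.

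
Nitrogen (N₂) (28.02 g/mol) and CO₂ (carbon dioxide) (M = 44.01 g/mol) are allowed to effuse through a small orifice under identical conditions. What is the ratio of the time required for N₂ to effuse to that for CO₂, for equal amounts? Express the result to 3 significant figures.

0.798

Since effusion rate ∝ 1/√M, t_N₂/t_CO₂ = √(M_N₂/M_CO₂) = √(28.02/44.01) = √0.6367 = 0.798.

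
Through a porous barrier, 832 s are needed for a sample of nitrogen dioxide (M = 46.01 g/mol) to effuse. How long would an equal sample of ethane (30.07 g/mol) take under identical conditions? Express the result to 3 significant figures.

673 s

From Graham's law, t_C₂H₆/t_NO₂ = √(M_C₂H₆/M_NO₂) = √(30.07/46.01) = √0.6536 = 0.8084.
So the time for C₂H₆ is 832 × 0.8084 = 673 s.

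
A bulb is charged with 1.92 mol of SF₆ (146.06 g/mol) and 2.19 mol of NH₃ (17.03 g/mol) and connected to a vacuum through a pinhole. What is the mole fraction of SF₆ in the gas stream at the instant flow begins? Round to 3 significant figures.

Rate_i ∝ x_i/√M_i (Graham's law weighted by mole fraction), so the effusate composition follows n_i/√M_i.
Mole fraction of SF₆ in the effusate = (n_SF₆/√M_SF₆) / (n_SF₆/√M_SF₆ + n_NH₃/√M_NH₃)
= (1.92/√146.06) / (1.92/√146.06 + 2.19/√17.03) = 0.1589/(0.1589 + 0.5307) = 0.230.

0.230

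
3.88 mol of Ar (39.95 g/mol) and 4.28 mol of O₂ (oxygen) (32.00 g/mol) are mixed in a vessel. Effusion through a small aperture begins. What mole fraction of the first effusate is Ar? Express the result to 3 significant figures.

0.448

Effusion rate of each component ∝ n_i/√M_i (partial pressure × 1/√M).
So x_Ar in the escaping gas = (n_Ar/√M_Ar) / Σ(n_i/√M_i)
= (3.88/√39.95) / (3.88/√39.95 + 4.28/√32.00) = 0.6139/(0.6139 + 0.7566) = 0.448.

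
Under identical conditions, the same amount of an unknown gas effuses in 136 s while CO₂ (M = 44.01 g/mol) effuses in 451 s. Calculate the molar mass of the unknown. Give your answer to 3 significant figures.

Since effusion rate ∝ 1/√M, t_X/t_CO₂ = √(M_X/M_CO₂).
136/451 = 0.3016 = √(M_X/44.01)
M_X = 44.01 × 0.3016² = 44.01 × 0.09093 = 4.00 g/mol

4.00 g/mol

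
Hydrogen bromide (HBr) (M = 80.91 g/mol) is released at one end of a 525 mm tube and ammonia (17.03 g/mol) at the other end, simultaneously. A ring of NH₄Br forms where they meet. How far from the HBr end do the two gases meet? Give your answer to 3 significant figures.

Distances travelled in equal time are proportional to diffusion rates, so d_HBr/d_NH₃ = √(M_NH₃/M_HBr) = √(17.03/80.91) = 0.4588.
With d_HBr + d_NH₃ = 525 mm, d_NH₃ = 525/(1 + 0.4588) = 359.9 mm.
d_HBr = 525 − 359.9 = 165 mm.

165 mm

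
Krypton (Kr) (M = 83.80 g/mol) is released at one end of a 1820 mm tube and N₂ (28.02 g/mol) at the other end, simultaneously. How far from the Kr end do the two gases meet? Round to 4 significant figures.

666.8 mm

Distances travelled in equal time are proportional to diffusion rates, so d_Kr/d_N₂ = √(M_N₂/M_Kr) = √(28.02/83.80) = 0.5782.
With d_Kr + d_N₂ = 1820 mm, d_N₂ = 1820/(1 + 0.5782) = 1153 mm.
d_Kr = 1820 − 1153 = 666.8 mm.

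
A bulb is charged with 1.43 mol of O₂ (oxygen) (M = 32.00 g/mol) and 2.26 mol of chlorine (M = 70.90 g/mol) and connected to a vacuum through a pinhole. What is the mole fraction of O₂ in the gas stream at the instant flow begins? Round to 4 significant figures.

0.4850

The effusion rate of species i is ∝ p_i/√M_i ∝ n_i/√M_i.
So x_O₂ in the escaping gas = (n_O₂/√M_O₂) / Σ(n_i/√M_i)
= (1.43/√32.00) / (1.43/√32.00 + 2.26/√70.90) = 0.2528/(0.2528 + 0.2684) = 0.4850.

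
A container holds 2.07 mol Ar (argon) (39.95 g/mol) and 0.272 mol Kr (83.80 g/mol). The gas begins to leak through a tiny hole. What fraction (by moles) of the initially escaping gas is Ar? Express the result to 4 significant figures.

0.9168

Effusion rate of each component ∝ n_i/√M_i (partial pressure × 1/√M).
x_Ar(eff) = (n_Ar/√M_Ar) / (n_Ar/√M_Ar + n_Kr/√M_Kr)
= (2.07/√39.95) / (2.07/√39.95 + 0.272/√83.80) = 0.3275/(0.3275 + 0.02971) = 0.9168.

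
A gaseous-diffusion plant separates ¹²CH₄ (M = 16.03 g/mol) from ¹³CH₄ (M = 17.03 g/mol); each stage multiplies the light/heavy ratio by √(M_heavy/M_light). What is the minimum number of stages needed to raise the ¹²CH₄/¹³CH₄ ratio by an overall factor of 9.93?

Per stage α = (17.03/16.03)^(1/2) = 1.06238^0.5, giving ln α = 0.03026.
Need α^N ≥ 9.93 ⇒ N ≥ ln(9.93) / ln α = 2.296 / 0.03026 = 75.87.
So at least 76 stages are needed.

76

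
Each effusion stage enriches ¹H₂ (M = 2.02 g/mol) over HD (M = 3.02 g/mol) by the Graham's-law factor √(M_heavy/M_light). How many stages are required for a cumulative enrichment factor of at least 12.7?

Single-stage factor α = √(3.02/2.02), so ln α = ½ ln(1.49505) = 0.2011.
Need α^N ≥ 12.7 ⇒ N ≥ ln(12.7) / ln α = 2.542 / 0.2011 = 12.64.
Rounding up, N = 13 stages.

13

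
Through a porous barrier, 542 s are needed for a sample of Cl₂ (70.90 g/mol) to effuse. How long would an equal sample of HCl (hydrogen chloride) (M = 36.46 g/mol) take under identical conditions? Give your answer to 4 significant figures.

From Graham's law, t_HCl/t_Cl₂ = √(M_HCl/M_Cl₂) = √(36.46/70.90) = √0.5142 = 0.7171.
So the time for HCl is 542 × 0.7171 = 388.7 s.

388.7 s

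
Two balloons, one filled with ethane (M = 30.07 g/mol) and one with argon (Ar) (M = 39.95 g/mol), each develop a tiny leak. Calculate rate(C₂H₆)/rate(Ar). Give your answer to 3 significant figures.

Since effusion rate ∝ 1/√M, rate_C₂H₆/rate_Ar = √(M_Ar/M_C₂H₆) = √(39.95/30.07) = √1.329 = 1.15.

1.15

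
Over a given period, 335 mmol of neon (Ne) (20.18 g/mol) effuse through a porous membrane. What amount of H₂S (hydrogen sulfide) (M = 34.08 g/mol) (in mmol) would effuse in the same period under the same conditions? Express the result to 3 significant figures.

From Graham's law, rate_H₂S/rate_Ne = √(M_Ne/M_H₂S) = √(20.18/34.08) = √0.5921 = 0.7695.
So the amount for H₂S is 335 × 0.7695 = 258 mmol.

258 mmol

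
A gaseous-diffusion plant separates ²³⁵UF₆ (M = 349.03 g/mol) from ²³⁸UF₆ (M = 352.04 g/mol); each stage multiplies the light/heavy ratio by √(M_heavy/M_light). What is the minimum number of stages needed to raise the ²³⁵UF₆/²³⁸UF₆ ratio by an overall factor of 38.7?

Single-stage factor α = √(352.04/349.03), so ln α = ½ ln(1.00862) = 0.004293.
Need α^N ≥ 38.7 ⇒ N ≥ ln(38.7) / ln α = 3.656 / 0.004293 = 851.49.
Minimum whole number of stages: N = 852.

852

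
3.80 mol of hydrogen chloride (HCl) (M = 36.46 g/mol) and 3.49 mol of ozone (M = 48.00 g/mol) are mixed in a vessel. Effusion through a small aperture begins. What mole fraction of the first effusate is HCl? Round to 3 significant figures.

Each component's effusion rate ∝ (its partial pressure)·(1/√M) ∝ n_i/√M_i.
x_HCl(eff) = (n_HCl/√M_HCl) / (n_HCl/√M_HCl + n_O₃/√M_O₃)
= (3.80/√36.46) / (3.80/√36.46 + 3.49/√48.00) = 0.6293/(0.6293 + 0.5037) = 0.555.

0.555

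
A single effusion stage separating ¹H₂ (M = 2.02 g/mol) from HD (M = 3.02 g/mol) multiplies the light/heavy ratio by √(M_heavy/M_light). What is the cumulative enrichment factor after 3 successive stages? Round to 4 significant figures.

1.828

The single-stage factor is √(M_heavy/M_light), so 3 stages give [√(3.02/2.02)]^3 = (3.02/2.02)^(3/2).
= 1.49505^(3/2) = 1.828.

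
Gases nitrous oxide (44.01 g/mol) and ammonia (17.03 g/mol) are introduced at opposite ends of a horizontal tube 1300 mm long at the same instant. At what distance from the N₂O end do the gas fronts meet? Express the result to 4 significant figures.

The fronts meet when d_N₂O + d_NH₃ = L with d_N₂O/d_NH₃ = √(M_NH₃/M_N₂O) (Graham's law). Here √(M_NH₃/M_N₂O) = √(17.03/44.01) = 0.6221.
With d_N₂O + d_NH₃ = 1300 mm, d_NH₃ = 1300/(1 + 0.6221) = 801.5 mm.
d_N₂O = 1300 − 801.5 = 498.5 mm.

498.5 mm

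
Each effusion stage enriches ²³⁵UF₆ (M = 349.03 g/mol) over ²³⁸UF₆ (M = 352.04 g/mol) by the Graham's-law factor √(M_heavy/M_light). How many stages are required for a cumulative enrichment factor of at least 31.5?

Single-stage factor α = √(352.04/349.03), so ln α = ½ ln(1.00862) = 0.004293.
Need α^N ≥ 31.5 ⇒ N ≥ ln(31.5) / ln α = 3.450 / 0.004293 = 803.54.
Minimum whole number of stages: N = 804.

804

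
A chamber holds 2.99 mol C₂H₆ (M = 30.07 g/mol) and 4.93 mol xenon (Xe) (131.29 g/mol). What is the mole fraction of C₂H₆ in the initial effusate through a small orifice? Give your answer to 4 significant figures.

Rate_i ∝ x_i/√M_i (Graham's law weighted by mole fraction), so the effusate composition follows n_i/√M_i.
Mole fraction of C₂H₆ in the effusate = (n_C₂H₆/√M_C₂H₆) / (n_C₂H₆/√M_C₂H₆ + n_Xe/√M_Xe)
= (2.99/√30.07) / (2.99/√30.07 + 4.93/√131.29) = 0.5453/(0.5453 + 0.4303) = 0.5589.

0.5589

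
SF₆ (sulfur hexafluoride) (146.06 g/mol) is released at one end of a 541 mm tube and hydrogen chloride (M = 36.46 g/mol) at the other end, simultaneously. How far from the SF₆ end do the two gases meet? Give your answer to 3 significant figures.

Distances travelled in equal time are proportional to diffusion rates, so d_SF₆/d_HCl = √(M_HCl/M_SF₆) = √(36.46/146.06) = 0.4996.
With d_SF₆ + d_HCl = 541 mm, d_HCl = 541/(1 + 0.4996) = 360.8 mm.
d_SF₆ = 541 − 360.8 = 180 mm.

180 mm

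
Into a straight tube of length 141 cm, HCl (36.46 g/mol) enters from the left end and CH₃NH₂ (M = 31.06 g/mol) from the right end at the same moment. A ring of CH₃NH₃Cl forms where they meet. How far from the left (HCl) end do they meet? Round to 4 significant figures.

Graham's law gives d_HCl/d_CH₃NH₂ = rate_HCl/rate_CH₃NH₂ = √(M_CH₃NH₂/M_HCl) = √(31.06/36.46) = 0.9230.
With d_HCl + d_CH₃NH₂ = 141 cm, d_CH₃NH₂ = 141/(1 + 0.9230) = 73.32 cm.
d_HCl = 141 − 73.32 = 67.68 cm.

67.68 cm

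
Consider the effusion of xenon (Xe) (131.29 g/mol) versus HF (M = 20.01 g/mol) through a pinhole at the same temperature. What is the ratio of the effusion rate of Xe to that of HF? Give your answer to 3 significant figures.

Since effusion rate ∝ 1/√M, rate_Xe/rate_HF = √(M_HF/M_Xe) = √(20.01/131.29) = √0.1524 = 0.390.

0.390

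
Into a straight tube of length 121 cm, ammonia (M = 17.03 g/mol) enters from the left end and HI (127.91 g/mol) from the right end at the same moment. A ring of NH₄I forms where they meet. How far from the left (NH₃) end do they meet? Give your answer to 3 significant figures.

Graham's law gives d_NH₃/d_HI = rate_NH₃/rate_HI = √(M_HI/M_NH₃) = √(127.91/17.03) = 2.741.
With d_NH₃ + d_HI = 121 cm, d_HI = 121/(1 + 2.741) = 32.35 cm.
d_NH₃ = 121 − 32.35 = 88.7 cm.

88.7 cm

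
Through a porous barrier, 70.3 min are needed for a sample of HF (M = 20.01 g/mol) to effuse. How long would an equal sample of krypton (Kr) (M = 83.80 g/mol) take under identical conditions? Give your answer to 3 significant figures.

By Graham's law, t_Kr/t_HF = √(M_Kr/M_HF) = √(83.80/20.01) = √4.188 = 2.046.
So the time for Kr is 70.3 × 2.046 = 144 min.

144 min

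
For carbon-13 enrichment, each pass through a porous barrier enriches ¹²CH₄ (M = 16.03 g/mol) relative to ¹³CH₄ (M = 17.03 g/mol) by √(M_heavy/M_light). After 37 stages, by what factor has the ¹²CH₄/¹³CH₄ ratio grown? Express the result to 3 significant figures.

Overall factor = α^37 with α = √(17.03/16.03), i.e. (17.03/16.03)^(37/2).
= 1.06238^(37/2) = 3.06.

3.06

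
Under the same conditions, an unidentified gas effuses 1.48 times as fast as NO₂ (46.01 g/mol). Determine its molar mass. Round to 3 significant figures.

By Graham's law, rate_X/rate_NO₂ = √(M_NO₂/M_X).
1.48 = √(46.01/M_X)
M_X = 46.01 / 1.48² = 46.01 / 2.190 = 21.0 g/mol

21.0 g/mol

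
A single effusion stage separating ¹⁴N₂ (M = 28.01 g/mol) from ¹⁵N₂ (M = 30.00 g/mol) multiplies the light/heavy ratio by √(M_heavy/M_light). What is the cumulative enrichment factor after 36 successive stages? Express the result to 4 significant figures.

After 36 stages the ratio has grown by (√(30.00/28.01))^36 = (30.00/28.01)^(36/2).
= 1.07105^18 = 3.440.

3.440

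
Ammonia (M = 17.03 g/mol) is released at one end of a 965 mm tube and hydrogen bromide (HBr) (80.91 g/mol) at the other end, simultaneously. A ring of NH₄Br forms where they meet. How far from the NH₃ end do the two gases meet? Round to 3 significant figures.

In equal time, each gas travels a distance ∝ its rate ∝ 1/√M, so d_NH₃/d_HBr = √(M_HBr/M_NH₃) = √(80.91/17.03) = 2.180.
With d_NH₃ + d_HBr = 965 mm, d_HBr = 965/(1 + 2.180) = 303.5 mm.
d_NH₃ = 965 − 303.5 = 662 mm.

662 mm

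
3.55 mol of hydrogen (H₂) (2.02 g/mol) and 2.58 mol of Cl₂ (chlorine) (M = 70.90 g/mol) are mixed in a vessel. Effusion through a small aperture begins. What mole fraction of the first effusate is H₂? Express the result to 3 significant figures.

Effusion rate of each component ∝ n_i/√M_i (partial pressure × 1/√M).
Mole fraction of H₂ in the effusate = (n_H₂/√M_H₂) / (n_H₂/√M_H₂ + n_Cl₂/√M_Cl₂)
= (3.55/√2.02) / (3.55/√2.02 + 2.58/√70.90) = 2.498/(2.498 + 0.3064) = 0.891.

0.891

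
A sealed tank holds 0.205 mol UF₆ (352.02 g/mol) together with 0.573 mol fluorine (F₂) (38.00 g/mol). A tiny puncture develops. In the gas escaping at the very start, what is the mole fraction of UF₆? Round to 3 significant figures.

The effusion rate of species i is ∝ p_i/√M_i ∝ n_i/√M_i.
So x_UF₆ in the escaping gas = (n_UF₆/√M_UF₆) / Σ(n_i/√M_i)
= (0.205/√352.02) / (0.205/√352.02 + 0.573/√38.00) = 0.01093/(0.01093 + 0.09295) = 0.105.

0.105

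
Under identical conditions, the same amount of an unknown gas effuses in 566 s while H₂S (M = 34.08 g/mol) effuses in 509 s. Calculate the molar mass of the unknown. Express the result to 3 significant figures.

Using Graham's law: t_X/t_H₂S = √(M_X/M_H₂S).
566/509 = 1.112 = √(M_X/34.08)
M_X = 34.08 × 1.112² = 34.08 × 1.237 = 42.1 g/mol

42.1 g/mol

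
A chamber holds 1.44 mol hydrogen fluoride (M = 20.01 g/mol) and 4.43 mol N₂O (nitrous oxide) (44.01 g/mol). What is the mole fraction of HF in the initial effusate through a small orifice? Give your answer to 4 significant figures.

Each component's effusion rate ∝ (its partial pressure)·(1/√M) ∝ n_i/√M_i.
So x_HF in the escaping gas = (n_HF/√M_HF) / Σ(n_i/√M_i)
= (1.44/√20.01) / (1.44/√20.01 + 4.43/√44.01) = 0.3219/(0.3219 + 0.6678) = 0.3253.

0.3253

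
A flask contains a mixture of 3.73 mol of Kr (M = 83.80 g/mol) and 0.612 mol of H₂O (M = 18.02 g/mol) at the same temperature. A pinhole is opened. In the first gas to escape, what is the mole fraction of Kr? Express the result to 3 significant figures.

0.739

The effusion rate of species i is ∝ p_i/√M_i ∝ n_i/√M_i.
x_Kr(eff) = (n_Kr/√M_Kr) / (n_Kr/√M_Kr + n_H₂O/√M_H₂O)
= (3.73/√83.80) / (3.73/√83.80 + 0.612/√18.02) = 0.4075/(0.4075 + 0.1442) = 0.739.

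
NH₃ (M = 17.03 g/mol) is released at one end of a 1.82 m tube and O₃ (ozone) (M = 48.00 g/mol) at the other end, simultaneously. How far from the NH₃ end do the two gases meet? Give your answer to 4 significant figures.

Distances travelled in equal time are proportional to diffusion rates, so d_NH₃/d_O₃ = √(M_O₃/M_NH₃) = √(48.00/17.03) = 1.679.
With d_NH₃ + d_O₃ = 1.82 m, d_O₃ = 1.82/(1 + 1.679) = 0.6794 m.
d_NH₃ = 1.82 − 0.6794 = 1.141 m.

1.141 m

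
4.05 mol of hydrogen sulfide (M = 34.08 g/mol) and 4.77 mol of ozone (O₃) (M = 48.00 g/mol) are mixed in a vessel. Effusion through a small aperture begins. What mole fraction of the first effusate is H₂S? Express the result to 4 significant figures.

0.5019

Effusion rate of each component ∝ n_i/√M_i (partial pressure × 1/√M).
x_H₂S(eff) = (n_H₂S/√M_H₂S) / (n_H₂S/√M_H₂S + n_O₃/√M_O₃)
= (4.05/√34.08) / (4.05/√34.08 + 4.77/√48.00) = 0.6938/(0.6938 + 0.6885) = 0.5019.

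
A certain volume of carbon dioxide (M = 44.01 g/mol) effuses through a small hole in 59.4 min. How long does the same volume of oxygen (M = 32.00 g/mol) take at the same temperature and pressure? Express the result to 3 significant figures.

By Graham's law, t_O₂/t_CO₂ = √(M_O₂/M_CO₂) = √(32.00/44.01) = √0.7271 = 0.8527.
So the time for O₂ is 59.4 × 0.8527 = 50.7 min.

50.7 min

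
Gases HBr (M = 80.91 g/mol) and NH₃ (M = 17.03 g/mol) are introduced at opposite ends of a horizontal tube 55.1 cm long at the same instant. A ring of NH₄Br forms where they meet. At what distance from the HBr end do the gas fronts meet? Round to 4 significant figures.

17.33 cm

In equal time, each gas travels a distance ∝ its rate ∝ 1/√M, so d_HBr/d_NH₃ = √(M_NH₃/M_HBr) = √(17.03/80.91) = 0.4588.
With d_HBr + d_NH₃ = 55.1 cm, d_NH₃ = 55.1/(1 + 0.4588) = 37.77 cm.
d_HBr = 55.1 − 37.77 = 17.33 cm.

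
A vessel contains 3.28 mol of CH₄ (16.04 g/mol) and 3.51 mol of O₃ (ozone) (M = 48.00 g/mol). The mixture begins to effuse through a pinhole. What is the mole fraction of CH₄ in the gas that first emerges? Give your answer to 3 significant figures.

Effusion rate of each component ∝ n_i/√M_i (partial pressure × 1/√M).
Mole fraction of CH₄ in the effusate = (n_CH₄/√M_CH₄) / (n_CH₄/√M_CH₄ + n_O₃/√M_O₃)
= (3.28/√16.04) / (3.28/√16.04 + 3.51/√48.00) = 0.8190/(0.8190 + 0.5066) = 0.618.

0.618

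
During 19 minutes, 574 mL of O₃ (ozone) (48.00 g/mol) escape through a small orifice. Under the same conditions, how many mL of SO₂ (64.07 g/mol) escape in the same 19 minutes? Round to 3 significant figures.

From Graham's law, rate_SO₂/rate_O₃ = √(M_O₃/M_SO₂) = √(48.00/64.07) = √0.7492 = 0.8656.
So the volume for SO₂ is 574 × 0.8656 = 497 mL.

497 mL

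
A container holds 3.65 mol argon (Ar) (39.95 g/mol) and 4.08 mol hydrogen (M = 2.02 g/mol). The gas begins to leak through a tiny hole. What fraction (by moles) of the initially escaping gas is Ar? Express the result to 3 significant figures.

Each component's effusion rate ∝ (its partial pressure)·(1/√M) ∝ n_i/√M_i.
x_Ar(eff) = (n_Ar/√M_Ar) / (n_Ar/√M_Ar + n_H₂/√M_H₂)
= (3.65/√39.95) / (3.65/√39.95 + 4.08/√2.02) = 0.5775/(0.5775 + 2.871) = 0.167.

0.167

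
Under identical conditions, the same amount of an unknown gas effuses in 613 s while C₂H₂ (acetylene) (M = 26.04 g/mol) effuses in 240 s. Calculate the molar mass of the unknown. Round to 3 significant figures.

170 g/mol

From Graham's law, t_X/t_C₂H₂ = √(M_X/M_C₂H₂).
613/240 = 2.554 = √(M_X/26.04)
M_X = 26.04 × 2.554² = 26.04 × 6.524 = 170 g/mol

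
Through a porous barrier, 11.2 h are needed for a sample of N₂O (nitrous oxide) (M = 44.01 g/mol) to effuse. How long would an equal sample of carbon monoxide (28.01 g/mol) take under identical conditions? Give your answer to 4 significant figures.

From Graham's law, t_CO/t_N₂O = √(M_CO/M_N₂O) = √(28.01/44.01) = √0.6364 = 0.7978.
So the time for CO is 11.2 × 0.7978 = 8.935 h.

8.935 h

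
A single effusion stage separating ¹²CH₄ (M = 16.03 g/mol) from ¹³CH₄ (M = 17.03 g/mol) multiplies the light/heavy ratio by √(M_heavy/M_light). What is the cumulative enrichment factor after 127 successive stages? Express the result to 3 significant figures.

After 127 stages the ratio has grown by (√(17.03/16.03))^127 = (17.03/16.03)^(127/2).
= 1.06238^(127/2) = 46.6.

46.6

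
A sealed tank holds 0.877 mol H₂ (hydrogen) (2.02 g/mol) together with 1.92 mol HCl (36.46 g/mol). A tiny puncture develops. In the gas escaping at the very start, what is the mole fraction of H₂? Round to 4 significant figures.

0.6599

Effusion rate of each component ∝ n_i/√M_i (partial pressure × 1/√M).
So x_H₂ in the escaping gas = (n_H₂/√M_H₂) / Σ(n_i/√M_i)
= (0.877/√2.02) / (0.877/√2.02 + 1.92/√36.46) = 0.6171/(0.6171 + 0.3180) = 0.6599.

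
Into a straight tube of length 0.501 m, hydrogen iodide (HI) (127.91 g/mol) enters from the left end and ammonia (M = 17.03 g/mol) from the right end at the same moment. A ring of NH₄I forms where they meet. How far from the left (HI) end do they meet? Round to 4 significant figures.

0.1339 m

Graham's law gives d_HI/d_NH₃ = rate_HI/rate_NH₃ = √(M_NH₃/M_HI) = √(17.03/127.91) = 0.3649.
With d_HI + d_NH₃ = 0.501 m, d_NH₃ = 0.501/(1 + 0.3649) = 0.3671 m.
d_HI = 0.501 − 0.3671 = 0.1339 m.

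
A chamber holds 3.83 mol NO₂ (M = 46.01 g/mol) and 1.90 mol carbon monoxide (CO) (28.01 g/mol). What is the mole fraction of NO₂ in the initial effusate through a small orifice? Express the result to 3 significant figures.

The effusion rate of species i is ∝ p_i/√M_i ∝ n_i/√M_i.
So x_NO₂ in the escaping gas = (n_NO₂/√M_NO₂) / Σ(n_i/√M_i)
= (3.83/√46.01) / (3.83/√46.01 + 1.90/√28.01) = 0.5646/(0.5646 + 0.3590) = 0.611.

0.611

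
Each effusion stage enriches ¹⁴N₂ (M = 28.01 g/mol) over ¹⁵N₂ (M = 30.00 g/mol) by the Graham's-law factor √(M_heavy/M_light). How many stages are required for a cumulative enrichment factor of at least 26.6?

96

Single-stage factor α = √(30.00/28.01), so ln α = ½ ln(1.07105) = 0.03432.
Need α^N ≥ 26.6 ⇒ N ≥ ln(26.6) / ln α = 3.281 / 0.03432 = 95.60.
Minimum whole number of stages: N = 96.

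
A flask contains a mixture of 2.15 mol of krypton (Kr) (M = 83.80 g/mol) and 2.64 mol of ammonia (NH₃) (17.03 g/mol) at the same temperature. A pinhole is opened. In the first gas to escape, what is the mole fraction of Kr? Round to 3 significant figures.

0.269

The effusion rate of species i is ∝ p_i/√M_i ∝ n_i/√M_i.
So x_Kr in the escaping gas = (n_Kr/√M_Kr) / Σ(n_i/√M_i)
= (2.15/√83.80) / (2.15/√83.80 + 2.64/√17.03) = 0.2349/(0.2349 + 0.6397) = 0.269.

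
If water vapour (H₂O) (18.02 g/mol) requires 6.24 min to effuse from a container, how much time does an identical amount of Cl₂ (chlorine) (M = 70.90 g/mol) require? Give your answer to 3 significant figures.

Graham's law gives t_Cl₂/t_H₂O = √(M_Cl₂/M_H₂O) = √(70.90/18.02) = √3.935 = 1.984.
So the time for Cl₂ is 6.24 × 1.984 = 12.4 min.

12.4 min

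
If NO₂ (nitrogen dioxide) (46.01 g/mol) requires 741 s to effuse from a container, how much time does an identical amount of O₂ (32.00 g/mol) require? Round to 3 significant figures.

618 s

By Graham's law, t_O₂/t_NO₂ = √(M_O₂/M_NO₂) = √(32.00/46.01) = √0.6955 = 0.8340.
So the time for O₂ is 741 × 0.8340 = 618 s.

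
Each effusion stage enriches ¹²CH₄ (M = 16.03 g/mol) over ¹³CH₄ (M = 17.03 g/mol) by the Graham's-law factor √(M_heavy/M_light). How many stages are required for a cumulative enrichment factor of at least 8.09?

With α = √(17.03/16.03) per stage, ln α = ½ ln(1.06238) = 0.03026.
Need α^N ≥ 8.09 ⇒ N ≥ ln(8.09) / ln α = 2.091 / 0.03026 = 69.10.
Rounding up, N = 70 stages.

70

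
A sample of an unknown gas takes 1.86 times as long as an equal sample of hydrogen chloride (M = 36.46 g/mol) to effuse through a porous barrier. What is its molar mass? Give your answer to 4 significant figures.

By Graham's law, t_X/t_HCl = √(M_X/M_HCl).
1.86 = √(M_X/36.46)
M_X = 36.46 × 1.86² = 36.46 × 3.460 = 126.1 g/mol

126.1 g/mol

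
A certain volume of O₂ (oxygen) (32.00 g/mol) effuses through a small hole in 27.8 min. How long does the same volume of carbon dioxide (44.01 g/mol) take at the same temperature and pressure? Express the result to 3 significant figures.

Graham's law gives t_CO₂/t_O₂ = √(M_CO₂/M_O₂) = √(44.01/32.00) = √1.375 = 1.173.
So the time for CO₂ is 27.8 × 1.173 = 32.6 min.

32.6 min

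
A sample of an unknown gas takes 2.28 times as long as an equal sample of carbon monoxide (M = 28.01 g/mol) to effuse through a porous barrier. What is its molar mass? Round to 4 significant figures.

145.6 g/mol

From Graham's law, t_X/t_CO = √(M_X/M_CO).
2.28 = √(M_X/28.01)
M_X = 28.01 × 2.28² = 28.01 × 5.198 = 145.6 g/mol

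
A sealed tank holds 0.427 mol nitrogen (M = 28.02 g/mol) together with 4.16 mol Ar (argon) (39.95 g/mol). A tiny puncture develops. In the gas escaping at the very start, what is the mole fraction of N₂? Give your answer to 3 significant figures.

0.109

Each component's effusion rate ∝ (its partial pressure)·(1/√M) ∝ n_i/√M_i.
Mole fraction of N₂ in the effusate = (n_N₂/√M_N₂) / (n_N₂/√M_N₂ + n_Ar/√M_Ar)
= (0.427/√28.02) / (0.427/√28.02 + 4.16/√39.95) = 0.08067/(0.08067 + 0.6582) = 0.109.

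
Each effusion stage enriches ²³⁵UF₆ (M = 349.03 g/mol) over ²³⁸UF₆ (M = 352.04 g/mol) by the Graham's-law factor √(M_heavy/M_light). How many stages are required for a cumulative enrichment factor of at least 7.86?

Single-stage factor α = √(352.04/349.03), so ln α = ½ ln(1.00862) = 0.004293.
Need α^N ≥ 7.86 ⇒ N ≥ ln(7.86) / ln α = 2.062 / 0.004293 = 480.22.
Minimum whole number of stages: N = 481.

481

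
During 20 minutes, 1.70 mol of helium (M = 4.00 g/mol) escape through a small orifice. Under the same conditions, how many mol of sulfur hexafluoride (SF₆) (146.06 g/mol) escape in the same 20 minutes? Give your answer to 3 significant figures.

From Graham's law, rate_SF₆/rate_He = √(M_He/M_SF₆) = √(4.00/146.06) = √0.02739 = 0.1655.
So the amount for SF₆ is 1.70 × 0.1655 = 0.281 mol.

0.281 mol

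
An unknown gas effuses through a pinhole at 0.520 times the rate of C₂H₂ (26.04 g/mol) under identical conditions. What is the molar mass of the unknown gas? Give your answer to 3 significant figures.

From Graham's law, rate_X/rate_C₂H₂ = √(M_C₂H₂/M_X).
0.520 = √(26.04/M_X)
M_X = 26.04 / 0.520² = 26.04 / 0.2704 = 96.3 g/mol

96.3 g/mol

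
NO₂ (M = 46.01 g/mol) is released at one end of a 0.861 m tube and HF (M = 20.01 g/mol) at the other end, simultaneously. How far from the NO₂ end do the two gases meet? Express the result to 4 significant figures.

0.3422 m

Graham's law gives d_NO₂/d_HF = rate_NO₂/rate_HF = √(M_HF/M_NO₂) = √(20.01/46.01) = 0.6595.
With d_NO₂ + d_HF = 0.861 m, d_HF = 0.861/(1 + 0.6595) = 0.5188 m.
d_NO₂ = 0.861 − 0.5188 = 0.3422 m.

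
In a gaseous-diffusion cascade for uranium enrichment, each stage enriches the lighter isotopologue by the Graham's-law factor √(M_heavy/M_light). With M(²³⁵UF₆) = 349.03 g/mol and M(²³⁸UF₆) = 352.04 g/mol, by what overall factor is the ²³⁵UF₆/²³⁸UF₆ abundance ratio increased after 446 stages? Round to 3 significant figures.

6.79

Overall factor = α^446 with α = √(352.04/349.03), i.e. (352.04/349.03)^(446/2).
= 1.00862^223 = 6.79.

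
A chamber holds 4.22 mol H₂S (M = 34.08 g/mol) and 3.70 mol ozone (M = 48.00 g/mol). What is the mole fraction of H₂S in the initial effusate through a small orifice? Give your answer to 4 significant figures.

Each component's effusion rate ∝ (its partial pressure)·(1/√M) ∝ n_i/√M_i.
Mole fraction of H₂S in the effusate = (n_H₂S/√M_H₂S) / (n_H₂S/√M_H₂S + n_O₃/√M_O₃)
= (4.22/√34.08) / (4.22/√34.08 + 3.70/√48.00) = 0.7229/(0.7229 + 0.5340) = 0.5751.

0.5751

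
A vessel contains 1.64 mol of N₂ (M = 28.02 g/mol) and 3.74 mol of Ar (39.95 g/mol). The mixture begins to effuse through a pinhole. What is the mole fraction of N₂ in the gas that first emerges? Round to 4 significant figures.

Rate_i ∝ x_i/√M_i (Graham's law weighted by mole fraction), so the effusate composition follows n_i/√M_i.
Mole fraction of N₂ in the effusate = (n_N₂/√M_N₂) / (n_N₂/√M_N₂ + n_Ar/√M_Ar)
= (1.64/√28.02) / (1.64/√28.02 + 3.74/√39.95) = 0.3098/(0.3098 + 0.5917) = 0.3437.

0.3437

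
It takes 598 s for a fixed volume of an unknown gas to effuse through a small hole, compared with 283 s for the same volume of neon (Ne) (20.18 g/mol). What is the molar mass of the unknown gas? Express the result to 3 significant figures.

From Graham's law, t_X/t_Ne = √(M_X/M_Ne).
598/283 = 2.113 = √(M_X/20.18)
M_X = 20.18 × 2.113² = 20.18 × 4.465 = 90.1 g/mol

90.1 g/mol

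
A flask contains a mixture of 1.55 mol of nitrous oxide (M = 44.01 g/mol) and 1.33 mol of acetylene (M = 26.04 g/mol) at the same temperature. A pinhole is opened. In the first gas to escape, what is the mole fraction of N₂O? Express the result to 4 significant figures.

The effusion rate of species i is ∝ p_i/√M_i ∝ n_i/√M_i.
x_N₂O(eff) = (n_N₂O/√M_N₂O) / (n_N₂O/√M_N₂O + n_C₂H₂/√M_C₂H₂)
= (1.55/√44.01) / (1.55/√44.01 + 1.33/√26.04) = 0.2336/(0.2336 + 0.2606) = 0.4727.

0.4727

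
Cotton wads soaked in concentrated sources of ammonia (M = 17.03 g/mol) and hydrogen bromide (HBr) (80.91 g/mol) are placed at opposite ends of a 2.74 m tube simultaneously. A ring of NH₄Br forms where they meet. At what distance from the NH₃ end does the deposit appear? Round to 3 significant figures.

Distances travelled in equal time are proportional to diffusion rates, so d_NH₃/d_HBr = √(M_HBr/M_NH₃) = √(80.91/17.03) = 2.180.
With d_NH₃ + d_HBr = 2.74 m, d_HBr = 2.74/(1 + 2.180) = 0.8617 m.
d_NH₃ = 2.74 − 0.8617 = 1.88 m.

1.88 m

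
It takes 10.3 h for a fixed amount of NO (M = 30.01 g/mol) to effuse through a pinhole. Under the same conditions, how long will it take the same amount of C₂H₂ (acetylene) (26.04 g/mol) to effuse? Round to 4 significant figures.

By Graham's law, t_C₂H₂/t_NO = √(M_C₂H₂/M_NO) = √(26.04/30.01) = √0.8677 = 0.9315.
So the time for C₂H₂ is 10.3 × 0.9315 = 9.595 h.

9.595 h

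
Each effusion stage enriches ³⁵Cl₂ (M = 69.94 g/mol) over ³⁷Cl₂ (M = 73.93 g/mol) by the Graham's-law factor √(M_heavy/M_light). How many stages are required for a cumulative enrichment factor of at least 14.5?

97

Per stage α = (73.93/69.94)^(1/2) = 1.05705^0.5, giving ln α = 0.02774.
Need α^N ≥ 14.5 ⇒ N ≥ ln(14.5) / ln α = 2.674 / 0.02774 = 96.40.
So at least 97 stages are needed.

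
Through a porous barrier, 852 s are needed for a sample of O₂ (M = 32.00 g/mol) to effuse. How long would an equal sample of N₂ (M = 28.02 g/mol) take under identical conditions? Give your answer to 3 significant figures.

Using Graham's law: t_N₂/t_O₂ = √(M_N₂/M_O₂) = √(28.02/32.00) = √0.8756 = 0.9357.
So the time for N₂ is 852 × 0.9357 = 797 s.

797 s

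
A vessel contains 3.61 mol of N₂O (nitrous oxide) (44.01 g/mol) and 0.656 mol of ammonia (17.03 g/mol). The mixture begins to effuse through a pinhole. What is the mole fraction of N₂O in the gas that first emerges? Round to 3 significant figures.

0.774

Rate_i ∝ x_i/√M_i (Graham's law weighted by mole fraction), so the effusate composition follows n_i/√M_i.
Mole fraction of N₂O in the effusate = (n_N₂O/√M_N₂O) / (n_N₂O/√M_N₂O + n_NH₃/√M_NH₃)
= (3.61/√44.01) / (3.61/√44.01 + 0.656/√17.03) = 0.5442/(0.5442 + 0.1590) = 0.774.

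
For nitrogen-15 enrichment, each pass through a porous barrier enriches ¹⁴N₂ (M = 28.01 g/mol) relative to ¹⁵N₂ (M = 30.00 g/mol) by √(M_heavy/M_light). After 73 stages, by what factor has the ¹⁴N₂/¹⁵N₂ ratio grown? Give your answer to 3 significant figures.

12.2

After 73 stages the ratio has grown by (√(30.00/28.01))^73 = (30.00/28.01)^(73/2).
= 1.07105^(73/2) = 12.2.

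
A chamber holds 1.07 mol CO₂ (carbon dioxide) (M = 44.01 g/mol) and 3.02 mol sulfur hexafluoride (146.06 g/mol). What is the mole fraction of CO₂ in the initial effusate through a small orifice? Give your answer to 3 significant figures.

Each component's effusion rate ∝ (its partial pressure)·(1/√M) ∝ n_i/√M_i.
So x_CO₂ in the escaping gas = (n_CO₂/√M_CO₂) / Σ(n_i/√M_i)
= (1.07/√44.01) / (1.07/√44.01 + 3.02/√146.06) = 0.1613/(0.1613 + 0.2499) = 0.392.

0.392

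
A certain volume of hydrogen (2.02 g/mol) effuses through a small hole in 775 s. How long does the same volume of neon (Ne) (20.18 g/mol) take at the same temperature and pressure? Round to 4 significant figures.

By Graham's law, t_Ne/t_H₂ = √(M_Ne/M_H₂) = √(20.18/2.02) = √9.990 = 3.161.
So the time for Ne is 775 × 3.161 = 2450 s.

2450 s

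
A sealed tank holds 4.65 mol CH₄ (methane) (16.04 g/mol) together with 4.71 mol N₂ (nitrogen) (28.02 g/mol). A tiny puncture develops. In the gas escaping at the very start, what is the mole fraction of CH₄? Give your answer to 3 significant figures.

0.566

Each component's effusion rate ∝ (its partial pressure)·(1/√M) ∝ n_i/√M_i.
So x_CH₄ in the escaping gas = (n_CH₄/√M_CH₄) / Σ(n_i/√M_i)
= (4.65/√16.04) / (4.65/√16.04 + 4.71/√28.02) = 1.161/(1.161 + 0.8898) = 0.566.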